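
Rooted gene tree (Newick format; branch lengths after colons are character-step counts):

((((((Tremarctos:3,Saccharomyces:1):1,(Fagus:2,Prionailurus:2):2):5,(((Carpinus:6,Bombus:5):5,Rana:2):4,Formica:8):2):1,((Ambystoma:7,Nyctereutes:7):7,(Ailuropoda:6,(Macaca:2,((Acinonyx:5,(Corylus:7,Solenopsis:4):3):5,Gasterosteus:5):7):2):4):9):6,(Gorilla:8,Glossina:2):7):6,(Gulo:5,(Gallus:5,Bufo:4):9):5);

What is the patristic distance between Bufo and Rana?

The path runs Bufo → … → MRCA → … → Rana; the MRCA is the root of the tree.
Branch lengths along that path: 4 + 9 + 5 + 6 + 6 + 1 + 2 + 4 + 2 = 39.

39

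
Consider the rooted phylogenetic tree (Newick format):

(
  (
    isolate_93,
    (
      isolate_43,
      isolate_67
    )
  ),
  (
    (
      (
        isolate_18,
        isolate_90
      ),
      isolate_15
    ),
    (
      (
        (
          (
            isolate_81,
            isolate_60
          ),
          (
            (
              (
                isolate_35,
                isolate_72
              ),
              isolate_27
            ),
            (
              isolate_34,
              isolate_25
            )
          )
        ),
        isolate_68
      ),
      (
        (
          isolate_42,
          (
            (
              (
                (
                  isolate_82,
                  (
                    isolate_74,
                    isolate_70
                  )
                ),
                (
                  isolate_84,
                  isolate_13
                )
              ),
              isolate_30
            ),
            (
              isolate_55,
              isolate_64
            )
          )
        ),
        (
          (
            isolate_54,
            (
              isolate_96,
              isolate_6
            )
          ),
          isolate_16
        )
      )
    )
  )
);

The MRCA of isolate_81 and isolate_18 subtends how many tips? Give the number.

24

The MRCA of isolate_81 and isolate_18 is the node subtending (((isolate_18,isolate_90),isolate_15),((((isolate_81,isolate_60),(((isolate_35,isolate_72),isolate_27),(isolate_34,isolate_25))),isolate_68),((isolate_42,((((isolate_82,(isolate_74,isolate_70)),(isolate_84,isolate_13)),isolate_30),(isolate_55,isolate_64))),((isolate_54,(isolate_96,isolate_6)),isolate_16)))).
That clade contains 24 terminal taxa: isolate_13, isolate_15, isolate_16, isolate_18, isolate_25, isolate_27, isolate_30, isolate_34, isolate_35, isolate_42, isolate_54, isolate_55, isolate_6, isolate_60, isolate_64, isolate_68, isolate_70, isolate_72, isolate_74, isolate_81, isolate_82, isolate_84, isolate_90, isolate_96.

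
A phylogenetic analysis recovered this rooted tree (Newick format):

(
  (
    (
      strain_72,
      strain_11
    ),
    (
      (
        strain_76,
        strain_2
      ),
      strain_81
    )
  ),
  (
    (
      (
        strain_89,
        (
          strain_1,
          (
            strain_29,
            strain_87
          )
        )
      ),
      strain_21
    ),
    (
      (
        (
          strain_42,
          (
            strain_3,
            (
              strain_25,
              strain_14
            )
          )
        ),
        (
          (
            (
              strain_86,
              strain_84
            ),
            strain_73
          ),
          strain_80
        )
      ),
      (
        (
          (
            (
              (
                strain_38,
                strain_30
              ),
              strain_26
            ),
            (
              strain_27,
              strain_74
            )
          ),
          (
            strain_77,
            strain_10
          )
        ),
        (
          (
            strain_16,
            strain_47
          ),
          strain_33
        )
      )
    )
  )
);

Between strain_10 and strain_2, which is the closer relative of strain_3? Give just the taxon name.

The MRCA of strain_3 and strain_10 subtends (((strain_42,(strain_3,(strain_25,strain_14))),(((strain_86,strain_84),strain_73),strain_80)),(((((strain_38,strain_30),strain_26),(strain_27,strain_74)),(strain_77,strain_10)),((strain_16,strain_47),strain_33))) (18 taxa).
The MRCA of strain_3 and strain_2 is the root, subtending the entire tree (28 taxa).
The first is nested inside the second, so strain_3 shares a more recent common ancestor with strain_10.

strain_10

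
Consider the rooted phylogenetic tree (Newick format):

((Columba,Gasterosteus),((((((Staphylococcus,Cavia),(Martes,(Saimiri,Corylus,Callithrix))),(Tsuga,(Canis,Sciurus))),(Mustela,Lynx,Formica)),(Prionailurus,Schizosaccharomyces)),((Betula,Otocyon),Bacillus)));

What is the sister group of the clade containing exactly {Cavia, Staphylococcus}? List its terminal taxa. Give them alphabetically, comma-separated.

The clade containing exactly {Cavia, Staphylococcus} attaches to the tree at the node subtending ((Staphylococcus,Cavia),(Martes,(Saimiri,Corylus,Callithrix))).
The other lineage descending from that same node — the sister group — is (Martes,(Saimiri,Corylus,Callithrix)); its 4 tips in alphabetical order are the answer.

Callithrix, Corylus, Martes, Saimiri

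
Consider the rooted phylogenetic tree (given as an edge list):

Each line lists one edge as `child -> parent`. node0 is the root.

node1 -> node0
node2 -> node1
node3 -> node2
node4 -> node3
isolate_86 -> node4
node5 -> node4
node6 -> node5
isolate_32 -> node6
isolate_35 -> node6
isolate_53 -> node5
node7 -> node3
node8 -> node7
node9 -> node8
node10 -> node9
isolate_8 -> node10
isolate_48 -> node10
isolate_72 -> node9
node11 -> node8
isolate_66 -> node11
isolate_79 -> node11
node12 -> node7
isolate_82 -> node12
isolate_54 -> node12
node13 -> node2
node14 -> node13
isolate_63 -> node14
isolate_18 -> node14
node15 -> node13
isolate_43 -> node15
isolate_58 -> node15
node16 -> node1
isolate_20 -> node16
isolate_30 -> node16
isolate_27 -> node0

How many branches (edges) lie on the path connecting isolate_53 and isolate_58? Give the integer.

The MRCA of isolate_53 and isolate_58 is the node subtending (((isolate_86,((isolate_32,isolate_35),isolate_53)),((((isolate_8,isolate_48),isolate_72),(isolate_66,isolate_79)),(isolate_82,isolate_54))),((isolate_63,isolate_18),(isolate_43,isolate_58))).
From isolate_53 up to that node: 4 branches. From isolate_58 up to the same node: 3 branches. Total: 4 + 3 = 7.

7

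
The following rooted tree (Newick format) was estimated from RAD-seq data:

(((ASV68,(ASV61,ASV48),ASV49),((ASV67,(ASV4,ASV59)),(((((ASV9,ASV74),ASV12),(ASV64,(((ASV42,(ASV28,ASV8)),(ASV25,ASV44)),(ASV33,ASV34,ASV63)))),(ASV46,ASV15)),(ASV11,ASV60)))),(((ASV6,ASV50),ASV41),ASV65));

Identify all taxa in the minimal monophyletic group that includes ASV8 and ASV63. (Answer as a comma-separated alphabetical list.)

ASV25, ASV28, ASV33, ASV34, ASV42, ASV44, ASV63, ASV8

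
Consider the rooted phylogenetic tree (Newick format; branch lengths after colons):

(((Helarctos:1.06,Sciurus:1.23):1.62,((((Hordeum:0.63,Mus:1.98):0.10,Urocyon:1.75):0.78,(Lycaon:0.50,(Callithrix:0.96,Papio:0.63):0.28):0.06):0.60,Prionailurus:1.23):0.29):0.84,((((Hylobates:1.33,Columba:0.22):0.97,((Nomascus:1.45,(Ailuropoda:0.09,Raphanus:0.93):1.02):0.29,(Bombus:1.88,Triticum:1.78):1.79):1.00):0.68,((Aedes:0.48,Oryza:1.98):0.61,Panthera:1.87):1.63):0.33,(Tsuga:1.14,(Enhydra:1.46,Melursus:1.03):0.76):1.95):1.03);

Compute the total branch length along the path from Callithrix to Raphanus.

The path runs Callithrix → … → MRCA → … → Raphanus; the MRCA is the root of the tree.
Branch lengths along that path: 0.96 + 0.28 + 0.06 + 0.60 + 0.29 + 0.84 + 1.03 + 0.33 + 0.68 + 1.00 + 0.29 + 1.02 + 0.93 = 8.31.

8.31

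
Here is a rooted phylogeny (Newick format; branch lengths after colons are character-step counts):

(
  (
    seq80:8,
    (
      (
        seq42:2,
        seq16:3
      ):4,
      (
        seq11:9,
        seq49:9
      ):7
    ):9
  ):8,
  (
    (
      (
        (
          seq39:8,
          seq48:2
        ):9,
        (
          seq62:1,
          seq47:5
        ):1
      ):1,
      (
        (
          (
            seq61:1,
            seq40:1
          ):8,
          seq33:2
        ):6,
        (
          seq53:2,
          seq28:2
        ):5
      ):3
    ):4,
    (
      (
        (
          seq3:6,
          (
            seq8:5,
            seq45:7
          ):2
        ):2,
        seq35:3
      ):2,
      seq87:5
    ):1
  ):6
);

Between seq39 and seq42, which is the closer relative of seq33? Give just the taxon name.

seq39

The MRCA of seq33 and seq39 subtends (((seq39,seq48),(seq62,seq47)),(((seq61,seq40),seq33),(seq53,seq28))) (9 taxa).
The MRCA of seq33 and seq42 is the root, subtending the entire tree (19 taxa).
The first is nested inside the second, so seq33 shares a more recent common ancestor with seq39.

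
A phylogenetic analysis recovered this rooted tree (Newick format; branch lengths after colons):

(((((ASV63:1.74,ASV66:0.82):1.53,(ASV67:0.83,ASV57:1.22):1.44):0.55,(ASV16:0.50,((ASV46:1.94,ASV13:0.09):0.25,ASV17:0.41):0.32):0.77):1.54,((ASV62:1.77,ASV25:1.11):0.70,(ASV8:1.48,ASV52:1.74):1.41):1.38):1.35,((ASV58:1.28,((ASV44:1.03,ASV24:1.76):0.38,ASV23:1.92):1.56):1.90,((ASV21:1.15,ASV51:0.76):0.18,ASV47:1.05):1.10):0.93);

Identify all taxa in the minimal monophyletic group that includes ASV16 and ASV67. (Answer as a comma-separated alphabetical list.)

Tracing ASV16: it sits inside (ASV16,((ASV46,ASV13),ASV17)).
Tracing ASV67: it sits inside (ASV67,ASV57).
The smallest clade enclosing both is (((ASV63,ASV66),(ASV67,ASV57)),(ASV16,((ASV46,ASV13),ASV17))); the answer is its 8 terminal taxa in alphabetical order.

ASV13, ASV16, ASV17, ASV46, ASV57, ASV63, ASV66, ASV67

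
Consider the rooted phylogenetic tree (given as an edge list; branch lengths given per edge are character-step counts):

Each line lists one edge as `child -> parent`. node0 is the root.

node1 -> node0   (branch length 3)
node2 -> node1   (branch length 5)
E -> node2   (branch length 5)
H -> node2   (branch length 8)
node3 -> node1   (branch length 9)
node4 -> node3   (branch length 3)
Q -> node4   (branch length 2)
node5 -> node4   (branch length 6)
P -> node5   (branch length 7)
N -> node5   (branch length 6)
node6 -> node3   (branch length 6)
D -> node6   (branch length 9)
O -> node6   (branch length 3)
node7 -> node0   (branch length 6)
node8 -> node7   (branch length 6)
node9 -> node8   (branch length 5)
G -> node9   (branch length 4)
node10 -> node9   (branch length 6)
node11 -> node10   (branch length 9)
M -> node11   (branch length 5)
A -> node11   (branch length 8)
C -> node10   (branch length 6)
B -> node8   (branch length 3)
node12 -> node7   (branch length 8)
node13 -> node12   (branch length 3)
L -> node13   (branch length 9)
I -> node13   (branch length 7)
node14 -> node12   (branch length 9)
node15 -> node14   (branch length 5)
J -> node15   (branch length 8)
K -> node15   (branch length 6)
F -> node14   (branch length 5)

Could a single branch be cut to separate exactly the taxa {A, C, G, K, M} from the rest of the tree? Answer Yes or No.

No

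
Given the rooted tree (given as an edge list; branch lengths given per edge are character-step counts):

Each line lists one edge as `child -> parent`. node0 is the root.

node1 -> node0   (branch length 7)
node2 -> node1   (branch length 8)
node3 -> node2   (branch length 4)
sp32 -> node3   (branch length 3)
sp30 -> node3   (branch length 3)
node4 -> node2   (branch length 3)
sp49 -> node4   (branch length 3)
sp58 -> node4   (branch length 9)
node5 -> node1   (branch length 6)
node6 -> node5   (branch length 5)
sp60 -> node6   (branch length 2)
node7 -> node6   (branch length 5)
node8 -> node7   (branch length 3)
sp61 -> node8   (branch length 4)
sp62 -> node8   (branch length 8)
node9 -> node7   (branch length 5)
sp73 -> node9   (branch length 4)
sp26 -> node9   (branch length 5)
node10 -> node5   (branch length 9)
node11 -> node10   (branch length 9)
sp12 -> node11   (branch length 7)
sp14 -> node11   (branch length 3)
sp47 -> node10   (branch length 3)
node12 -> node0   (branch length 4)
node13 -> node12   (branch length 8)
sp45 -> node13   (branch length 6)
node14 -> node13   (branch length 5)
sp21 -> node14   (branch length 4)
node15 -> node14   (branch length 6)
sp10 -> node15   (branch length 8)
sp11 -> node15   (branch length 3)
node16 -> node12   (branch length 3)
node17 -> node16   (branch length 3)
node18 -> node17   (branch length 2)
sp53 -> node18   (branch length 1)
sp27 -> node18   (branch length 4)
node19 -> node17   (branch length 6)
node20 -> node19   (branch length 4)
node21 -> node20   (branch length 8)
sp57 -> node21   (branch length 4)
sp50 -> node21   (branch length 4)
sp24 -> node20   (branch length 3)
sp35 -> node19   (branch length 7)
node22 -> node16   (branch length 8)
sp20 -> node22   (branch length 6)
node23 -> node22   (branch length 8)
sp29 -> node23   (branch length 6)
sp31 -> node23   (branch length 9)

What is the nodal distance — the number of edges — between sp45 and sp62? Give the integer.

9

The MRCA of sp45 and sp62 is the root of the tree.
From sp45 up to that node: 3 branches. From sp62 up to the same node: 6 branches. Total: 3 + 6 = 9.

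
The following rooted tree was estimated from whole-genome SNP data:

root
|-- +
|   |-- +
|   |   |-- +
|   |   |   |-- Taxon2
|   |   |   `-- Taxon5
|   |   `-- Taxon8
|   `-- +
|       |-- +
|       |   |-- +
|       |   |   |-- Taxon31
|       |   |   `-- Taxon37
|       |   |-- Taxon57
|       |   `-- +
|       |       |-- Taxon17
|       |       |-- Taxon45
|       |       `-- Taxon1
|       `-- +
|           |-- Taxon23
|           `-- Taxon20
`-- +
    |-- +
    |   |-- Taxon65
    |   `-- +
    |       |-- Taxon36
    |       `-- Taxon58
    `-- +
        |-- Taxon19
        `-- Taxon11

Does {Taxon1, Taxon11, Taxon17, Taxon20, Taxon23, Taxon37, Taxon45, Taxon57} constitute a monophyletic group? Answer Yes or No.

The MRCA of the listed taxa is the root, so the smallest clade containing them is the whole tree.
That clade also contains Taxon19, Taxon2, Taxon31, Taxon36, Taxon5, Taxon58, Taxon65, Taxon8, which are not in the proposed group, so the group is not monophyletic.

No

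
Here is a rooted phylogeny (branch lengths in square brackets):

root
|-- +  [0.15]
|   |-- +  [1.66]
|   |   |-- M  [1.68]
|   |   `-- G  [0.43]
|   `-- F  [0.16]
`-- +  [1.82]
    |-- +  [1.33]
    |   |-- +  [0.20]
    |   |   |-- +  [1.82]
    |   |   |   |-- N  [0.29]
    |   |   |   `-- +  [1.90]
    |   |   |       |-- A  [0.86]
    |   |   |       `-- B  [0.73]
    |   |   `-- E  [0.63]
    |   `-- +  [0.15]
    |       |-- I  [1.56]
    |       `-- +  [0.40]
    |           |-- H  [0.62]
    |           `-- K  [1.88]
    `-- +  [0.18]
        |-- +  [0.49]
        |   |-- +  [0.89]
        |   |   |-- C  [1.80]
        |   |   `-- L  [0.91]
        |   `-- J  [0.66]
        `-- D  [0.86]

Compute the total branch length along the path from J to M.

The path runs J → … → MRCA → … → M; the MRCA is the root of the tree.
Branch lengths along that path: 0.66 + 0.49 + 0.18 + 1.82 + 0.15 + 1.66 + 1.68 = 6.64.

6.64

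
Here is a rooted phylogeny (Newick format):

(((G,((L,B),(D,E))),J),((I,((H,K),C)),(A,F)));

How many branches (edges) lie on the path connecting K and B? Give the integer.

The MRCA of K and B is the root of the tree.
From K up to that node: 5 branches. From B up to the same node: 5 branches. Total: 5 + 5 = 10.

10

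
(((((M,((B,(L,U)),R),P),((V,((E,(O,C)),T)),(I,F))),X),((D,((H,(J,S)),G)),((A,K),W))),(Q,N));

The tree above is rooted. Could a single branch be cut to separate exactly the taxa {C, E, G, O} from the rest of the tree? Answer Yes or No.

The MRCA of the listed taxa subtends ((((M,((B,(L,U)),R),P),((V,((E,(O,C)),T)),(I,F))),X),((D,((H,(J,S)),G)),((A,K),W))).
That clade also contains A, B, D, F, H, I, J, K, L, M, P, R, S, T, U, V, W, X, which are not in the proposed group, so the group is not monophyletic.

No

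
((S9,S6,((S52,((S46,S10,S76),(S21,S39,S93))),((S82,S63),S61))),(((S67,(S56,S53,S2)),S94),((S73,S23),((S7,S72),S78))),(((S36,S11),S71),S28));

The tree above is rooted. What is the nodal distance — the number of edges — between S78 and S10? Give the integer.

10

The MRCA of S78 and S10 is the root of the tree.
From S78 up to that node: 4 branches. From S10 up to the same node: 6 branches. Total: 4 + 6 = 10.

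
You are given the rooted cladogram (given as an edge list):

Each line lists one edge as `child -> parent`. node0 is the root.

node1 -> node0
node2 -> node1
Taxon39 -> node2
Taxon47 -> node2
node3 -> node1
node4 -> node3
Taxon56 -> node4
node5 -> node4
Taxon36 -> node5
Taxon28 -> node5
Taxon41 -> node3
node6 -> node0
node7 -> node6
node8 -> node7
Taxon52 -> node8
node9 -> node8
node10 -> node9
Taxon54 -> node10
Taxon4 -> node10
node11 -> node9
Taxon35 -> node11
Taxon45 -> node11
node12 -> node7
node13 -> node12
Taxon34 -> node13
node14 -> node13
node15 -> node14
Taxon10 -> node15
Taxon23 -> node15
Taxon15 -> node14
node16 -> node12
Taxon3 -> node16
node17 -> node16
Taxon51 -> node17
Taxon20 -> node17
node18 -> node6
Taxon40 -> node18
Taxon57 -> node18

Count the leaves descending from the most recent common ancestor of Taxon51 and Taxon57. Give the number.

14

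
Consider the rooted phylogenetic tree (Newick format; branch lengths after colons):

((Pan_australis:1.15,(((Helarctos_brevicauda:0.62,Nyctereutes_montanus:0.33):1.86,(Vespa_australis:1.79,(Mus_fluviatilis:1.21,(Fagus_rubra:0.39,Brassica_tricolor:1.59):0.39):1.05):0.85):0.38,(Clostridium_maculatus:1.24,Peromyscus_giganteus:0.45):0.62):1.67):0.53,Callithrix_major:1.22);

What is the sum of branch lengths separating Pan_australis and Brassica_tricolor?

7.08

The path runs Pan_australis → … → MRCA → … → Brassica_tricolor; the MRCA is the node subtending (Pan_australis,(((Helarctos_brevicauda,Nyctereutes_montanus),(Vespa_australis,(Mus_fluviatilis,(Fagus_rubra,Brassica_tricolor)))),(Clostridium_maculatus,Peromyscus_giganteus))).
Branch lengths along that path: 1.15 + 1.67 + 0.38 + 0.85 + 1.05 + 0.39 + 1.59 = 7.08.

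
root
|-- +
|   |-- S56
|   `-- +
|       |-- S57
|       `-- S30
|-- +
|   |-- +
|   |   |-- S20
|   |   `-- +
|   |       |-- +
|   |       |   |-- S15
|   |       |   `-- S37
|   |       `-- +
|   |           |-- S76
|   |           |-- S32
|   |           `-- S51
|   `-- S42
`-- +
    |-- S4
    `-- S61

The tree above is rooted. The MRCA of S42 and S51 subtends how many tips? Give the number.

7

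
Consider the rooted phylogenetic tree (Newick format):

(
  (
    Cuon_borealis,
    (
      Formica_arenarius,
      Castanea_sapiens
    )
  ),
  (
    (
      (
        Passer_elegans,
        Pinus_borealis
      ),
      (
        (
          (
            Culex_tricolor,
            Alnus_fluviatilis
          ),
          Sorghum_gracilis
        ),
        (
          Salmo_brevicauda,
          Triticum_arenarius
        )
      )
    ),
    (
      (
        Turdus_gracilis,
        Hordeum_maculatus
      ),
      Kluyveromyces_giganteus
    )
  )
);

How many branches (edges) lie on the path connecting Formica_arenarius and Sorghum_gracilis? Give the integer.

8

The MRCA of Formica_arenarius and Sorghum_gracilis is the root of the tree.
From Formica_arenarius up to that node: 3 branches. From Sorghum_gracilis up to the same node: 5 branches. Total: 3 + 5 = 8.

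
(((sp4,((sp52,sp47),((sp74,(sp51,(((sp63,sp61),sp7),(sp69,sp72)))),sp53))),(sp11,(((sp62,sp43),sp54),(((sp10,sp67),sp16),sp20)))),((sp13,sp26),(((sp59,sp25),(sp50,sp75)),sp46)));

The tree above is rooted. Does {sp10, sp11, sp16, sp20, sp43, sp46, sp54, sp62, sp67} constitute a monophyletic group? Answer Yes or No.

No

The MRCA of the listed taxa is the root, so the smallest clade containing them is the whole tree.
That clade also contains sp13, sp25, sp26, sp4, sp47, sp50, sp51, sp52, sp53, sp59, sp61, sp63, sp69, sp7, sp72, sp74, sp75, which are not in the proposed group, so the group is not monophyletic.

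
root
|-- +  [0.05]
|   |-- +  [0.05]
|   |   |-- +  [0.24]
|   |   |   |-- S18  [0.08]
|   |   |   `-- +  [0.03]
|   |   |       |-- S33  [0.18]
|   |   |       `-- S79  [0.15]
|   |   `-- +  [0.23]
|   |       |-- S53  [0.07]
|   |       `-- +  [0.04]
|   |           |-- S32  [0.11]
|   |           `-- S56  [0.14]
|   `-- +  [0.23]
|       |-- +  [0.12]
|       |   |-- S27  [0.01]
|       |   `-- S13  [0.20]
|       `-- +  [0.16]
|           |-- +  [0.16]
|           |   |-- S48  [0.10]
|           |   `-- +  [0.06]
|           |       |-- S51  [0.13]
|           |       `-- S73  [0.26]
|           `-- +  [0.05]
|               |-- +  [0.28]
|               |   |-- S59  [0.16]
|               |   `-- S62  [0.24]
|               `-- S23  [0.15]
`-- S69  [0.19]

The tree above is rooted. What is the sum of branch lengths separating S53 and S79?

0.72

The path runs S53 → … → MRCA → … → S79; the MRCA is the node subtending ((S18,(S33,S79)),(S53,(S32,S56))).
Branch lengths along that path: 0.07 + 0.23 + 0.24 + 0.03 + 0.15 = 0.72.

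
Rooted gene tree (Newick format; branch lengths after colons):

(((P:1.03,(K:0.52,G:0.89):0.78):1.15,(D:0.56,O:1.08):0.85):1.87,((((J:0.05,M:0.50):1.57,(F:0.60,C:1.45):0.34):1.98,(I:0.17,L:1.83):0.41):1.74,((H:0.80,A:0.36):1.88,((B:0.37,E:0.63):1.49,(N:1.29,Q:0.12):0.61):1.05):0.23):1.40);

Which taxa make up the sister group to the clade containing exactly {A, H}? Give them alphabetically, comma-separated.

B, E, N, Q

The clade containing exactly {A, H} attaches to the tree at the node subtending ((H,A),((B,E),(N,Q))).
The other lineage descending from that same node — the sister group — is ((B,E),(N,Q)); its 4 tips in alphabetical order are the answer.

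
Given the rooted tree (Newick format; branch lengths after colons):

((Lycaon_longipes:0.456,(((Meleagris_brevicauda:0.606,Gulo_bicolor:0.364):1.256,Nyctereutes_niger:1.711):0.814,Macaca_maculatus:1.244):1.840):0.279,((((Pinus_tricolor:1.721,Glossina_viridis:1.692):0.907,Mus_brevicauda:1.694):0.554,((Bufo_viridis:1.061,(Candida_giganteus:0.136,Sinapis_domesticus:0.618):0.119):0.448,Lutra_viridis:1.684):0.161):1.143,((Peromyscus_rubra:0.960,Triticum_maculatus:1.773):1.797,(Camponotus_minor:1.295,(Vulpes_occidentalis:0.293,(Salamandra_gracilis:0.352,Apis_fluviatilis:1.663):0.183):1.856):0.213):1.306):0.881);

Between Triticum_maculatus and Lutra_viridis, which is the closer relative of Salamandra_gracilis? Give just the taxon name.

The MRCA of Salamandra_gracilis and Triticum_maculatus subtends ((Peromyscus_rubra,Triticum_maculatus),(Camponotus_minor,(Vulpes_occidentalis,(Salamandra_gracilis,Apis_fluviatilis)))) (6 taxa).
The MRCA of Salamandra_gracilis and Lutra_viridis subtends ((((Pinus_tricolor,Glossina_viridis),Mus_brevicauda),((Bufo_viridis,(Candida_giganteus,Sinapis_domesticus)),Lutra_viridis)),((Peromyscus_rubra,Triticum_maculatus),(Camponotus_minor,(Vulpes_occidentalis,(Salamandra_gracilis,Apis_fluviatilis))))) (13 taxa).
The first is nested inside the second, so Salamandra_gracilis shares a more recent common ancestor with Triticum_maculatus.

Triticum_maculatus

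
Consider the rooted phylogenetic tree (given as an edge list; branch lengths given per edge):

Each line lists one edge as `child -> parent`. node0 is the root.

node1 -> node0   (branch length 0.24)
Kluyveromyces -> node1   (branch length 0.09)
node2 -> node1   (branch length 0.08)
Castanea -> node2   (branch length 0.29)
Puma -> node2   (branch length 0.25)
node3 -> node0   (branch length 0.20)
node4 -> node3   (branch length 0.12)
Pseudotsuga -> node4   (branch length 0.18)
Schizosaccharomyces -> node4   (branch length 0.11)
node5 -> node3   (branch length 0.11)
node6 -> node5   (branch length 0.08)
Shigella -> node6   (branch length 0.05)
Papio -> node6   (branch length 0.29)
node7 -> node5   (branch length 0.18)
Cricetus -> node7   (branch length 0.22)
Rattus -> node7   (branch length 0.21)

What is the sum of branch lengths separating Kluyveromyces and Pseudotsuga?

0.83

The path runs Kluyveromyces → … → MRCA → … → Pseudotsuga; the MRCA is the root of the tree.
Branch lengths along that path: 0.09 + 0.24 + 0.20 + 0.12 + 0.18 = 0.83.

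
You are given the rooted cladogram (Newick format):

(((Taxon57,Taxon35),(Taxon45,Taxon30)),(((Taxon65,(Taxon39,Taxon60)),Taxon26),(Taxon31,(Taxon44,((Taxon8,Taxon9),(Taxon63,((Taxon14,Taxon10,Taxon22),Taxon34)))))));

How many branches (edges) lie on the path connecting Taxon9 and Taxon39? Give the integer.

9

The MRCA of Taxon9 and Taxon39 is the node subtending (((Taxon65,(Taxon39,Taxon60)),Taxon26),(Taxon31,(Taxon44,((Taxon8,Taxon9),(Taxon63,((Taxon14,Taxon10,Taxon22),Taxon34)))))).
From Taxon9 up to that node: 5 branches. From Taxon39 up to the same node: 4 branches. Total: 5 + 4 = 9.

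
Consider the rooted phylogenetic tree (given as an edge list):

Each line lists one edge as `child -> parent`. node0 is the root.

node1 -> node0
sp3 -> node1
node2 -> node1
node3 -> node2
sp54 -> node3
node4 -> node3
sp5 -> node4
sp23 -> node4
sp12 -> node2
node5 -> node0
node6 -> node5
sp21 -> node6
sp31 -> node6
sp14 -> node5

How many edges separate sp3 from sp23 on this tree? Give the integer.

The MRCA of sp3 and sp23 is the node subtending (sp3,((sp54,(sp5,sp23)),sp12)).
From sp3 up to that node: 1 branch. From sp23 up to the same node: 4 branches. Total: 1 + 4 = 5.

5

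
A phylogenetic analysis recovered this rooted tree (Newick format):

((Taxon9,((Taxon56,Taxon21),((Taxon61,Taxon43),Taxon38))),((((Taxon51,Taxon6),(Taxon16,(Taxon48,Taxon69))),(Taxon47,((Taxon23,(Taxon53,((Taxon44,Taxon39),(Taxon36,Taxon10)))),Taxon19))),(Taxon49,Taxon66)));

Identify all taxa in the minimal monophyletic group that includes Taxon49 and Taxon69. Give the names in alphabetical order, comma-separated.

Tracing Taxon49: it sits inside (Taxon49,Taxon66).
Tracing Taxon69: it sits inside (Taxon48,Taxon69).
The smallest clade enclosing both is ((((Taxon51,Taxon6),(Taxon16,(Taxon48,Taxon69))),(Taxon47,((Taxon23,(Taxon53,((Taxon44,Taxon39),(Taxon36,Taxon10)))),Taxon19))),(Taxon49,Taxon66)); the answer is its 15 terminal taxa in alphabetical order.

Taxon10, Taxon16, Taxon19, Taxon23, Taxon36, Taxon39, Taxon44, Taxon47, Taxon48, Taxon49, Taxon51, Taxon53, Taxon6, Taxon66, Taxon69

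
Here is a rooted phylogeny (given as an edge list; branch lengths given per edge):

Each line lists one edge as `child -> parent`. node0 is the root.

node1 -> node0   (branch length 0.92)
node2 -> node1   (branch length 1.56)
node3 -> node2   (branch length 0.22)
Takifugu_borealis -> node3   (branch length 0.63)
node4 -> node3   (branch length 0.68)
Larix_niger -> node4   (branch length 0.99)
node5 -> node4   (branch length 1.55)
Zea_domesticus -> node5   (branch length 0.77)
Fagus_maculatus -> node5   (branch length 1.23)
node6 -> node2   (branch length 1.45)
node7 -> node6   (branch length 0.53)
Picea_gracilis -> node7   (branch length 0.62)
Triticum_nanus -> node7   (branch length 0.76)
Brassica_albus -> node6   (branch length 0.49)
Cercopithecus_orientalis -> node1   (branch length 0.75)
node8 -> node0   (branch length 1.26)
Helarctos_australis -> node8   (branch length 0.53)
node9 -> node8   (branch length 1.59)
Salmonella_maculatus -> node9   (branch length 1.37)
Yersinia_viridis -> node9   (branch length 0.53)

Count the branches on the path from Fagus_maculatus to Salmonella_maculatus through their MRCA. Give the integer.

The MRCA of Fagus_maculatus and Salmonella_maculatus is the root of the tree.
From Fagus_maculatus up to that node: 6 branches. From Salmonella_maculatus up to the same node: 3 branches. Total: 6 + 3 = 9.

9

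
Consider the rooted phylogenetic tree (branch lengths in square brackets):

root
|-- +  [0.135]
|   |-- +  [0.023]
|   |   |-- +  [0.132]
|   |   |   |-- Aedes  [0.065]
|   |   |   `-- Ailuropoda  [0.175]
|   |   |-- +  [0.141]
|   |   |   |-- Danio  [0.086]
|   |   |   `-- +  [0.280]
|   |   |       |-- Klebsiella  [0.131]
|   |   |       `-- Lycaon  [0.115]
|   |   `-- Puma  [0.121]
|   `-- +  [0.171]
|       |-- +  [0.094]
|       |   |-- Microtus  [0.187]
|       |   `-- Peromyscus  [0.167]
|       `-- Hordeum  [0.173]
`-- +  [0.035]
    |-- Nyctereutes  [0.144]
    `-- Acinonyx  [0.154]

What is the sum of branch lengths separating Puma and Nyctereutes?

The path runs Puma → … → MRCA → … → Nyctereutes; the MRCA is the root of the tree.
Branch lengths along that path: 0.121 + 0.023 + 0.135 + 0.035 + 0.144 = 0.458.

0.458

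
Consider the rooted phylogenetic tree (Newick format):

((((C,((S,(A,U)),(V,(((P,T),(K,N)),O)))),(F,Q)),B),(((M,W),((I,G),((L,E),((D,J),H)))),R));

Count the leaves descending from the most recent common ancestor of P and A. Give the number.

9

The MRCA of P and A is the node subtending ((S,(A,U)),(V,(((P,T),(K,N)),O))).
That clade contains 9 terminal taxa: A, K, N, O, P, S, T, U, V.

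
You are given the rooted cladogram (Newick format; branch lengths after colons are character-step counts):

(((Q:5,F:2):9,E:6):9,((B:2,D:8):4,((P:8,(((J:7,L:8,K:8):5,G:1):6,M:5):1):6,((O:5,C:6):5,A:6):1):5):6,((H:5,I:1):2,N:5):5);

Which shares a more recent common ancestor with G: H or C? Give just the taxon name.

C

The MRCA of G and C subtends ((P,(((J,L,K),G),M)),((O,C),A)) (9 taxa).
The MRCA of G and H is the root, subtending the entire tree (17 taxa).
The first is nested inside the second, so G shares a more recent common ancestor with C.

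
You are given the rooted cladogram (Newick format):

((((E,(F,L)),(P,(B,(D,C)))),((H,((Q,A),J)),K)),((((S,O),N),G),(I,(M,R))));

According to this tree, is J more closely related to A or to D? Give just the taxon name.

A

The MRCA of J and A subtends ((Q,A),J) (3 taxa).
The MRCA of J and D subtends (((E,(F,L)),(P,(B,(D,C)))),((H,((Q,A),J)),K)) (12 taxa).
The first is nested inside the second, so J shares a more recent common ancestor with A.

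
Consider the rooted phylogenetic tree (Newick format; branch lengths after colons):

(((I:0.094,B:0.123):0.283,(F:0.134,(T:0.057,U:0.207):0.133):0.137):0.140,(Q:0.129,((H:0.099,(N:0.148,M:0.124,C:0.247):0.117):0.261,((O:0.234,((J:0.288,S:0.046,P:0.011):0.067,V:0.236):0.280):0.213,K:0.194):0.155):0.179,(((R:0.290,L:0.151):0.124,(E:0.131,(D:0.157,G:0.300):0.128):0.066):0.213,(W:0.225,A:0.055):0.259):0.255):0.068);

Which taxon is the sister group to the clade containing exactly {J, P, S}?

The clade containing exactly {J, P, S} attaches to the tree at the node subtending ((J,S,P),V).
The other lineage descending from that same node — the sister group — is the single tip V.

V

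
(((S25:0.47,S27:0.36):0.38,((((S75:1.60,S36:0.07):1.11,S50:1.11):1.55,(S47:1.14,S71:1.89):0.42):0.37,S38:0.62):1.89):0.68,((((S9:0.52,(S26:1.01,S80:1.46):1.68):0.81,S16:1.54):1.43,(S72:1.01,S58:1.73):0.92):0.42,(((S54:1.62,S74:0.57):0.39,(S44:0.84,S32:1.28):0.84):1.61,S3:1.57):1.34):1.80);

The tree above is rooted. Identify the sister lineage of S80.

S26

S80 attaches to the tree at the node subtending (S26,S80).
The other lineage descending from that same node — the sister group — is the single tip S26.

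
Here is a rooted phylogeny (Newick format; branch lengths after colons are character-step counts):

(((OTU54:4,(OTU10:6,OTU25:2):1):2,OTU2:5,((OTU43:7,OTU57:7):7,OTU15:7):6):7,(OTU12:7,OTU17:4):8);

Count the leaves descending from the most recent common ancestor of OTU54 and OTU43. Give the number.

7

The MRCA of OTU54 and OTU43 is the node subtending ((OTU54,(OTU10,OTU25)),OTU2,((OTU43,OTU57),OTU15)).
That clade contains 7 terminal taxa: OTU10, OTU15, OTU2, OTU25, OTU43, OTU54, OTU57.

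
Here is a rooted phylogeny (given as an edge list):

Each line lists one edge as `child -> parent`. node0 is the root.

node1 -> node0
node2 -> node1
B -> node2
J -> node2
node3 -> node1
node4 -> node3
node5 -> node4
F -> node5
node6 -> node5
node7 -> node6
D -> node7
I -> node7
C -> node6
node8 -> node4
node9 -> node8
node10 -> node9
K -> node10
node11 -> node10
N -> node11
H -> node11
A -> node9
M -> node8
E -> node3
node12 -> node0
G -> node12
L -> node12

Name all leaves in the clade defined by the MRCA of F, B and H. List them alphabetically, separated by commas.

A, B, C, D, E, F, H, I, J, K, M, N

Tracing F: it sits inside (F,((D,I),C)).
Tracing B: it sits inside (B,J).
Tracing H: it sits inside (N,H).
The smallest clade enclosing all 3 is ((B,J),(((F,((D,I),C)),(((K,(N,H)),A),M)),E)); the answer is its 12 terminal taxa in alphabetical order.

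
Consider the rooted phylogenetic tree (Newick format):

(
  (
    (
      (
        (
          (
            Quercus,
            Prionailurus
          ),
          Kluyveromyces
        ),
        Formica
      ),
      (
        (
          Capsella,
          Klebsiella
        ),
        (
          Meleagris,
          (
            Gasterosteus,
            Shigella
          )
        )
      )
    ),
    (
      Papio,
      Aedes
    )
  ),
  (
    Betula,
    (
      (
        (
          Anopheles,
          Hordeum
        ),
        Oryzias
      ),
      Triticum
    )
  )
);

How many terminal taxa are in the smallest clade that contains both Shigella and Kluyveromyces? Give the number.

The MRCA of Shigella and Kluyveromyces is the node subtending ((((Quercus,Prionailurus),Kluyveromyces),Formica),((Capsella,Klebsiella),(Meleagris,(Gasterosteus,Shigella)))).
That clade contains 9 terminal taxa: Capsella, Formica, Gasterosteus, Klebsiella, Kluyveromyces, Meleagris, Prionailurus, Quercus, Shigella.

9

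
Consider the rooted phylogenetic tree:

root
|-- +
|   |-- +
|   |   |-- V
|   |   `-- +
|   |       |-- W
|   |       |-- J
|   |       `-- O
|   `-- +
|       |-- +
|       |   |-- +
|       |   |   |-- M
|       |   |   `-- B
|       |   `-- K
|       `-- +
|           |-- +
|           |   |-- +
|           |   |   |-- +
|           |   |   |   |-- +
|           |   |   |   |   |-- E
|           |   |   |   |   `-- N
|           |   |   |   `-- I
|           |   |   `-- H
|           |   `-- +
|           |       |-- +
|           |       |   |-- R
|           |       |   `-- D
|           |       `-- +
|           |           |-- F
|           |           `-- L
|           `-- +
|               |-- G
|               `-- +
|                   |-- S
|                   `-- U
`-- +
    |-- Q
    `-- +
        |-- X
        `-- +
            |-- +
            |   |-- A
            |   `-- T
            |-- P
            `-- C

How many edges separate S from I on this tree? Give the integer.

7

The MRCA of S and I is the node subtending (((((E,N),I),H),((R,D),(F,L))),(G,(S,U))).
From S up to that node: 3 branches. From I up to the same node: 4 branches. Total: 3 + 4 = 7.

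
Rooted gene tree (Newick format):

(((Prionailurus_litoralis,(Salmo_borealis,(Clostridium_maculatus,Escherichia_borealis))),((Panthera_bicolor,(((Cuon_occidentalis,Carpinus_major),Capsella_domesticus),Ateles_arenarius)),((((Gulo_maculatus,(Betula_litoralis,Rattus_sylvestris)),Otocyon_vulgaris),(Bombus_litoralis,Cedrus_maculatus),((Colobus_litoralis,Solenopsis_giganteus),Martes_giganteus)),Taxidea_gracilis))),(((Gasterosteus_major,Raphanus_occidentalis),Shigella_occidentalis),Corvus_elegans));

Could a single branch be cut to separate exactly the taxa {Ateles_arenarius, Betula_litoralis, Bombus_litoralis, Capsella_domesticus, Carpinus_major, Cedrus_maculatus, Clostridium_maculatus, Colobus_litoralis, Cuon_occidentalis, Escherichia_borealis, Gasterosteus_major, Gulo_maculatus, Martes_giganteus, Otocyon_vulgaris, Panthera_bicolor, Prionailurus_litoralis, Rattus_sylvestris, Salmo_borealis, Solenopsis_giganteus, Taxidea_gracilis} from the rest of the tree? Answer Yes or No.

No

The MRCA of the listed taxa is the root, so the smallest clade containing them is the whole tree.
That clade also contains Corvus_elegans, Raphanus_occidentalis, Shigella_occidentalis, which are not in the proposed group, so the group is not monophyletic.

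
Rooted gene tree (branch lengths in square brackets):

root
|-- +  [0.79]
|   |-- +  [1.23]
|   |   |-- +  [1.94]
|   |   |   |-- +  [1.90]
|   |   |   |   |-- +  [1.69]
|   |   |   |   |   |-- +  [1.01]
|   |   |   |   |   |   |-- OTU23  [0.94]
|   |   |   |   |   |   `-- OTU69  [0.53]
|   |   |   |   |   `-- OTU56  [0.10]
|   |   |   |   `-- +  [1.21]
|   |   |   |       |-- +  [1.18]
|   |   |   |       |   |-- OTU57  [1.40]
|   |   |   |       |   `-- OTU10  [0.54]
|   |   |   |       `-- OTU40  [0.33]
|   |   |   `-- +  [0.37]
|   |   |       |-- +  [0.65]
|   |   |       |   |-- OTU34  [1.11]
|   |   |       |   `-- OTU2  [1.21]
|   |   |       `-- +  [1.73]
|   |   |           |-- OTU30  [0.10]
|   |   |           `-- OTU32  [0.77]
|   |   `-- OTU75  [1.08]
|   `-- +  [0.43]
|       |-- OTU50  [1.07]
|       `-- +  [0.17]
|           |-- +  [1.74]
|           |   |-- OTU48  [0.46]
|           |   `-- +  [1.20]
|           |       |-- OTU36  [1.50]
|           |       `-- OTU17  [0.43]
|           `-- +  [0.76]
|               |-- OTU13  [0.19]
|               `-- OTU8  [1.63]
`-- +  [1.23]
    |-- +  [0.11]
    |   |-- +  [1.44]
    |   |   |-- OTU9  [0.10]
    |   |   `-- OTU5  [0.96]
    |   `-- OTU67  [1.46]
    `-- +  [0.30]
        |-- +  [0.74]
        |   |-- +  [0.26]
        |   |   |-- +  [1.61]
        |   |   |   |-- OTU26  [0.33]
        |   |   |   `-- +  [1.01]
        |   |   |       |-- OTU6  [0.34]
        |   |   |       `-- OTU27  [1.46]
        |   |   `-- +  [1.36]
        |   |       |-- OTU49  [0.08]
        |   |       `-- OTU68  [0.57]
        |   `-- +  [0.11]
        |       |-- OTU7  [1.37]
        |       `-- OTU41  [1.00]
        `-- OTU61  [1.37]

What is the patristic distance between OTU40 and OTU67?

The path runs OTU40 → … → MRCA → … → OTU67; the MRCA is the root of the tree.
Branch lengths along that path: 0.33 + 1.21 + 1.90 + 1.94 + 1.23 + 0.79 + 1.23 + 0.11 + 1.46 = 10.20.

10.20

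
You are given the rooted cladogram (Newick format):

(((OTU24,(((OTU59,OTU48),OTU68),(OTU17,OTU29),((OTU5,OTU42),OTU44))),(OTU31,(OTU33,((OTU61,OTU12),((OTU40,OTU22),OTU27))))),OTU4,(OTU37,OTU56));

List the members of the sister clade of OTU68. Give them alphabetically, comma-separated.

OTU68 attaches to the tree at the node subtending ((OTU59,OTU48),OTU68).
The other lineage descending from that same node — the sister group — is (OTU59,OTU48); its 2 tips in alphabetical order are the answer.

OTU48, OTU59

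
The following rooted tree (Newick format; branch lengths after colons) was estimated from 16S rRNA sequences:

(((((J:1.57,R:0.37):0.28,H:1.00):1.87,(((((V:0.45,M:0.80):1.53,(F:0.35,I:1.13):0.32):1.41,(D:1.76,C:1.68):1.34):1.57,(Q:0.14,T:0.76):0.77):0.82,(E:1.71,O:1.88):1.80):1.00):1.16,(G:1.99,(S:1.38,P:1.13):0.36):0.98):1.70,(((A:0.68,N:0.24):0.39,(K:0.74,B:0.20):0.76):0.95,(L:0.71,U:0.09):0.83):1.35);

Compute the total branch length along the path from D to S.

The path runs D → … → MRCA → … → S; the MRCA is the node subtending ((((J,R),H),(((((V,M),(F,I)),(D,C)),(Q,T)),(E,O))),(G,(S,P))).
Branch lengths along that path: 1.76 + 1.34 + 1.57 + 0.82 + 1.00 + 1.16 + 0.98 + 0.36 + 1.38 = 10.37.

10.37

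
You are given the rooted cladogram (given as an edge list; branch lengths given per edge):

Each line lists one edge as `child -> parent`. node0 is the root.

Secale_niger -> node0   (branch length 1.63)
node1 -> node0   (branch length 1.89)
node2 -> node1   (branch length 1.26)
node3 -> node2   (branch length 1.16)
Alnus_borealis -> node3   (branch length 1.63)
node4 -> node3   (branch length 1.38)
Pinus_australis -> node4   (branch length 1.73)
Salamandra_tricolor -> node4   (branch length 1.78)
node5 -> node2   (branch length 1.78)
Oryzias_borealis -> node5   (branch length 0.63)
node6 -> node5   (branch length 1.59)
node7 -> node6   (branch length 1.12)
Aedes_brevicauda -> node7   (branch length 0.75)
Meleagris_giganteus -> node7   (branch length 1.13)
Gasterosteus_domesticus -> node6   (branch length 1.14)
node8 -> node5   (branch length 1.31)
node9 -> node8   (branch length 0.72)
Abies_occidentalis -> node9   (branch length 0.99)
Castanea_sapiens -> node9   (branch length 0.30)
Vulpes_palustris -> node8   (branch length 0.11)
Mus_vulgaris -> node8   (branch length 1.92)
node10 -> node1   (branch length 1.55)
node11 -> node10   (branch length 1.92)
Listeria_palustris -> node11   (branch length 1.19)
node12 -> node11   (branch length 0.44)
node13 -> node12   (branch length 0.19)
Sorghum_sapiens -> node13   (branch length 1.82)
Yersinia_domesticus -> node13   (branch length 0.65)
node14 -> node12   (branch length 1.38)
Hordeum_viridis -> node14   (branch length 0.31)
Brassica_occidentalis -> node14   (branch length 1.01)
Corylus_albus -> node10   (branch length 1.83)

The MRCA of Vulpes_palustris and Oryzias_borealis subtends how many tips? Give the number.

8

The MRCA of Vulpes_palustris and Oryzias_borealis is the node subtending (Oryzias_borealis,((Aedes_brevicauda,Meleagris_giganteus),Gasterosteus_domesticus),((Abies_occidentalis,Castanea_sapiens),Vulpes_palustris,Mus_vulgaris)).
That clade contains 8 terminal taxa: Abies_occidentalis, Aedes_brevicauda, Castanea_sapiens, Gasterosteus_domesticus, Meleagris_giganteus, Mus_vulgaris, Oryzias_borealis, Vulpes_palustris.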